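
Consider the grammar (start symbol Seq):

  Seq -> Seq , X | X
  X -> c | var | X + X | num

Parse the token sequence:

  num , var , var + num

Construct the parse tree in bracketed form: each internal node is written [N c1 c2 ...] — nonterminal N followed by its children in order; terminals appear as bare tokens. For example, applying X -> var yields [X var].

Seq
Seq , X
Seq , X , X
X , X , X
num , X , X
num , var , X
num , var , X + X
num , var , var + X
num , var , var + num

[Seq [Seq [Seq [X num]] , [X var]] , [X [X var] + [X num]]]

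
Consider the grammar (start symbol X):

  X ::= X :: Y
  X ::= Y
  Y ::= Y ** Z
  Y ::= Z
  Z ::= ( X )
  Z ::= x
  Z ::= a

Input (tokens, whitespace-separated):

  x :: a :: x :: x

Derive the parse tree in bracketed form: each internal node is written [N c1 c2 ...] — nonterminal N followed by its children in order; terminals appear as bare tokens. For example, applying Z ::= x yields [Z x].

[X [X [X [X [Y [Z x]]] :: [Y [Z a]]] :: [Y [Z x]]] :: [Y [Z x]]]

X
X :: Y
X :: Y :: Y
X :: Y :: Y :: Y
Y :: Y :: Y :: Y
Z :: Y :: Y :: Y
x :: Y :: Y :: Y
x :: Z :: Y :: Y
x :: a :: Y :: Y
x :: a :: Z :: Y
x :: a :: x :: Y
x :: a :: x :: Z
x :: a :: x :: x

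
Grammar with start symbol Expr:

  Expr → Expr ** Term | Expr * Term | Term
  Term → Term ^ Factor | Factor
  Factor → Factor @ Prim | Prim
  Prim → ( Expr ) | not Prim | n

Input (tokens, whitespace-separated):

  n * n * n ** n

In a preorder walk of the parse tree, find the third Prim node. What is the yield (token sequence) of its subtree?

[Expr [Expr [Expr [Expr [Term [Factor [Prim n]]]] * [Term [Factor [Prim n]]]] * [Term [Factor [Prim n]]]] ** [Term [Factor [Prim n]]]]

n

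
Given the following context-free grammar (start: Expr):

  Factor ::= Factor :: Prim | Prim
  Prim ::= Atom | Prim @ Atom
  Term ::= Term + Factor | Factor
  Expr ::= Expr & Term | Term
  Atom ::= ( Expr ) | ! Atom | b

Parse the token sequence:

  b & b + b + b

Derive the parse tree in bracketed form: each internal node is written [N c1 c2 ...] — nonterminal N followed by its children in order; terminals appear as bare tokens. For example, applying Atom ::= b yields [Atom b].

[Expr [Expr [Term [Factor [Prim [Atom b]]]]] & [Term [Term [Term [Factor [Prim [Atom b]]]] + [Factor [Prim [Atom b]]]] + [Factor [Prim [Atom b]]]]]

Expr
Expr & Term
Term & Term
Factor & Term
Prim & Term
Atom & Term
b & Term
b & Term + Factor
b & Term + Factor + Factor
b & Factor + Factor + Factor
b & Prim + Factor + Factor
b & Atom + Factor + Factor
b & b + Factor + Factor
b & b + Prim + Factor
b & b + Atom + Factor
b & b + b + Factor
b & b + b + Prim
b & b + b + Atom
b & b + b + b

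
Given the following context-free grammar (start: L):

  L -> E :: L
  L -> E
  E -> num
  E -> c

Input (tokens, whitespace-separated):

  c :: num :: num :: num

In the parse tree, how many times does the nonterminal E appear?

4

[L [E c] :: [L [E num] :: [L [E num] :: [L [E num]]]]]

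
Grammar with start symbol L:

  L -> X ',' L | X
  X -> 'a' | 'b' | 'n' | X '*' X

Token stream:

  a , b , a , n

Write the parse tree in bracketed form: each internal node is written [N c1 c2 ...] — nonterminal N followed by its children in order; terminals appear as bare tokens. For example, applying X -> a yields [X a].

L
X , L
a , L
a , X , L
a , b , L
a , b , X , L
a , b , a , L
a , b , a , X
a , b , a , n

[L [X a] , [L [X b] , [L [X a] , [L [X n]]]]]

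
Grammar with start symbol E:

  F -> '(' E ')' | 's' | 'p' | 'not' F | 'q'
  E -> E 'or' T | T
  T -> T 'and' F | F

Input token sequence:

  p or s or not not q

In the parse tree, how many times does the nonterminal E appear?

3

[E [E [E [T [F p]]] or [T [F s]]] or [T [F not [F not [F q]]]]]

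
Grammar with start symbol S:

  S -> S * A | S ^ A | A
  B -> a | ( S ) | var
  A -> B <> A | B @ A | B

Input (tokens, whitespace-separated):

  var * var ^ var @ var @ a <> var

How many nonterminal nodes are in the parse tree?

15

[S [S [S [A [B var]]] * [A [B var]]] ^ [A [B var] @ [A [B var] @ [A [B a] <> [A [B var]]]]]]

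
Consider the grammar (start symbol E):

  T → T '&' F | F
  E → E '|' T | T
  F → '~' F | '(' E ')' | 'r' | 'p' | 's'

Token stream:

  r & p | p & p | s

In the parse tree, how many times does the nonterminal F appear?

[E [E [E [T [T [F r]] & [F p]]] | [T [T [F p]] & [F p]]] | [T [F s]]]

5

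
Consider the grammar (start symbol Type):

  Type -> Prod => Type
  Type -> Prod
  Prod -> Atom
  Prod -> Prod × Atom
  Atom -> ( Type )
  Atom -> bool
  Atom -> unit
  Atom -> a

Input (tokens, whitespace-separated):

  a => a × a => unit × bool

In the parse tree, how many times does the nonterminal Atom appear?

[Type [Prod [Atom a]] => [Type [Prod [Prod [Atom a]] × [Atom a]] => [Type [Prod [Prod [Atom unit]] × [Atom bool]]]]]

5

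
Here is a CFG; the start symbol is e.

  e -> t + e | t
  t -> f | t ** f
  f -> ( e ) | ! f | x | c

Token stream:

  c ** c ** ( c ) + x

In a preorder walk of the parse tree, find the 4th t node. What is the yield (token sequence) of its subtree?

c

[e [t [t [t [f c]] ** [f c]] ** [f ( [e [t [f c]]] )]] + [e [t [f x]]]]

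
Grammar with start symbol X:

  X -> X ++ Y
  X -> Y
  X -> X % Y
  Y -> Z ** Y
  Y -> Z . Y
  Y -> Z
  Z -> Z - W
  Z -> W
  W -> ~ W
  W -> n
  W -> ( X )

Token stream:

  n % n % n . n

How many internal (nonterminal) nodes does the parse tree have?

[X [X [X [Y [Z [W n]]]] % [Y [Z [W n]]]] % [Y [Z [W n]] . [Y [Z [W n]]]]]

15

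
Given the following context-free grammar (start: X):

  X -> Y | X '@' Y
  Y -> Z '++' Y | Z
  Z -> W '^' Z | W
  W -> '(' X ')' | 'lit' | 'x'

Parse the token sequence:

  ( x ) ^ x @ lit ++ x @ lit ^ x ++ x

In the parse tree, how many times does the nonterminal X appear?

4

[X [X [X [Y [Z [W ( [X [Y [Z [W x]]]] )] ^ [Z [W x]]]]] @ [Y [Z [W lit]] ++ [Y [Z [W x]]]]] @ [Y [Z [W lit] ^ [Z [W x]]] ++ [Y [Z [W x]]]]]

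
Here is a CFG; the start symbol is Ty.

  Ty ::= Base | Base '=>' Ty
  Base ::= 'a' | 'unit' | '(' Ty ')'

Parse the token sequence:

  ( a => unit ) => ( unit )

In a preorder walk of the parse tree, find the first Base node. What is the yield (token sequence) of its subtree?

( a => unit )

[Ty [Base ( [Ty [Base a] => [Ty [Base unit]]] )] => [Ty [Base ( [Ty [Base unit]] )]]]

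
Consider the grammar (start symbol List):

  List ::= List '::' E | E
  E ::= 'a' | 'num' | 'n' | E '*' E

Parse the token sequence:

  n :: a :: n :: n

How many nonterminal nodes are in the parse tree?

[List [List [List [List [E n]] :: [E a]] :: [E n]] :: [E n]]

8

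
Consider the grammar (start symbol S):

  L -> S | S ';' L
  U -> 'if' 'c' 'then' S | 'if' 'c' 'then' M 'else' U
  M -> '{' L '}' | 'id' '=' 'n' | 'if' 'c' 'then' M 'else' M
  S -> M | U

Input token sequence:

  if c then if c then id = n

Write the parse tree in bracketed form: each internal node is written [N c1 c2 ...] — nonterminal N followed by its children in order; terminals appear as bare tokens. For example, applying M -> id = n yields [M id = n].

S
U
if c then S
if c then U
if c then if c then S
if c then if c then M
if c then if c then id = n

[S [U if c then [S [U if c then [S [M id = n]]]]]]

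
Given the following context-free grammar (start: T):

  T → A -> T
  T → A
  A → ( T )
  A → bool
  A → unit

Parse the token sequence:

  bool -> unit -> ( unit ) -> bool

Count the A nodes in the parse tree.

5

[T [A bool] -> [T [A unit] -> [T [A ( [T [A unit]] )] -> [T [A bool]]]]]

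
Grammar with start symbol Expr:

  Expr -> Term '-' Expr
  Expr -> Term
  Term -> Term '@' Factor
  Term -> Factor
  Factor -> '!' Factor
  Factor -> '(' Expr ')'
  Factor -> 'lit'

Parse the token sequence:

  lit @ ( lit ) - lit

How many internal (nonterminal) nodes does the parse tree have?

[Expr [Term [Term [Factor lit]] @ [Factor ( [Expr [Term [Factor lit]]] )]] - [Expr [Term [Factor lit]]]]

11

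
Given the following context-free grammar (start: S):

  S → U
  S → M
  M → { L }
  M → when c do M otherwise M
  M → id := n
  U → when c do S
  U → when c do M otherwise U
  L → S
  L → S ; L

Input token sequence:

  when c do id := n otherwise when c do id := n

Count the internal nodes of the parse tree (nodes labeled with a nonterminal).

[S [U when c do [M id := n] otherwise [U when c do [S [M id := n]]]]]

6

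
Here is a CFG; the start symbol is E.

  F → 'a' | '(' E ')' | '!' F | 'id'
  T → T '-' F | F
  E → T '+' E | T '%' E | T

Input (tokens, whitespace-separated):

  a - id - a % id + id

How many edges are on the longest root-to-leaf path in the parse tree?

[E [T [T [T [F a]] - [F id]] - [F a]] % [E [T [F id]] + [E [T [F id]]]]]

5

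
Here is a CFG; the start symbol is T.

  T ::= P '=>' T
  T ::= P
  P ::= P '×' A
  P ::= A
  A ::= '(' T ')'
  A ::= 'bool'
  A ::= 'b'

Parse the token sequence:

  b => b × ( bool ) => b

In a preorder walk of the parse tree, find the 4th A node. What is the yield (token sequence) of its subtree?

bool

[T [P [A b]] => [T [P [P [A b]] × [A ( [T [P [A bool]]] )]] => [T [P [A b]]]]]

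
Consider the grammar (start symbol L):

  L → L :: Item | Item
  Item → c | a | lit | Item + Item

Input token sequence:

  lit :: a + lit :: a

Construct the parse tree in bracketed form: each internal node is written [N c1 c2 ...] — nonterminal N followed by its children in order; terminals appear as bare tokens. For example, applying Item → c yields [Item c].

L
L :: Item
L :: Item :: Item
Item :: Item :: Item
lit :: Item :: Item
lit :: Item + Item :: Item
lit :: a + Item :: Item
lit :: a + lit :: Item
lit :: a + lit :: a

[L [L [L [Item lit]] :: [Item [Item a] + [Item lit]]] :: [Item a]]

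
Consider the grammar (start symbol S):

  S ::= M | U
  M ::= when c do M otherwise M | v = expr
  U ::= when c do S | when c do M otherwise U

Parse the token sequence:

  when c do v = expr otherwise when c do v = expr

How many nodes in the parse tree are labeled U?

[S [U when c do [M v = expr] otherwise [U when c do [S [M v = expr]]]]]

2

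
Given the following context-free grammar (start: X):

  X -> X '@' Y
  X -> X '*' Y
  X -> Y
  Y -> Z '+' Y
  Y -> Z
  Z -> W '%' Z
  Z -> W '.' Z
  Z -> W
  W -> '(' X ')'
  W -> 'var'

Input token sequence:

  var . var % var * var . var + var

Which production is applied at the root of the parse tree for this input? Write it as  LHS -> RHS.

[X [X [Y [Z [W var] . [Z [W var] % [Z [W var]]]]]] * [Y [Z [W var] . [Z [W var]]] + [Y [Z [W var]]]]]

X -> X '*' Y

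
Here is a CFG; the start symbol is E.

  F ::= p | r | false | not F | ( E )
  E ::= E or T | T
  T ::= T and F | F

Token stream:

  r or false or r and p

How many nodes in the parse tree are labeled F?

[E [E [E [T [F r]]] or [T [F false]]] or [T [T [F r]] and [F p]]]

4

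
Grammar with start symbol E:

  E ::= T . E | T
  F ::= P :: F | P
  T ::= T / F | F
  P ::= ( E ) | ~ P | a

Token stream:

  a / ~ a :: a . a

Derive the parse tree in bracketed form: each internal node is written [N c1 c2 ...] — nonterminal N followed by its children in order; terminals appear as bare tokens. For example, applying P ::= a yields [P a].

[E [T [T [F [P a]]] / [F [P ~ [P a]] :: [F [P a]]]] . [E [T [F [P a]]]]]

E
T . E
T / F . E
F / F . E
P / F . E
a / F . E
a / P :: F . E
a / ~ P :: F . E
a / ~ a :: F . E
a / ~ a :: P . E
a / ~ a :: a . E
a / ~ a :: a . T
a / ~ a :: a . F
a / ~ a :: a . P
a / ~ a :: a . a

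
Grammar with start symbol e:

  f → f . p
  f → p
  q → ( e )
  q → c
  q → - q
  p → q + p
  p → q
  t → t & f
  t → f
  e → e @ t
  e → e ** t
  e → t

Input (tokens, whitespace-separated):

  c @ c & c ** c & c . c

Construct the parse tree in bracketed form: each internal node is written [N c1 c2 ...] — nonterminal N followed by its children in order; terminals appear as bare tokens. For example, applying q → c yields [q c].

[e [e [e [t [f [p [q c]]]]] @ [t [t [f [p [q c]]]] & [f [p [q c]]]]] ** [t [t [f [p [q c]]]] & [f [f [p [q c]]] . [p [q c]]]]]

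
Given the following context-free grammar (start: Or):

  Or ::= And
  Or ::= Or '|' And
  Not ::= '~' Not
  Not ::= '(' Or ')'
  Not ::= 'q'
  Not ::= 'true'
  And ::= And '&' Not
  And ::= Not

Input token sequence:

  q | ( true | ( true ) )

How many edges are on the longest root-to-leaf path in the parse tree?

9

[Or [Or [And [Not q]]] | [And [Not ( [Or [Or [And [Not true]]] | [And [Not ( [Or [And [Not true]]] )]]] )]]]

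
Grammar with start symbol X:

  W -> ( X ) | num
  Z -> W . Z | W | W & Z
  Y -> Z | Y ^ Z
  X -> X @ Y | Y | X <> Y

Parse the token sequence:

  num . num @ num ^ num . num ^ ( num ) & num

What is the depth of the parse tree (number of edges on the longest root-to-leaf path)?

[X [X [Y [Z [W num] . [Z [W num]]]]] @ [Y [Y [Y [Z [W num]]] ^ [Z [W num] . [Z [W num]]]] ^ [Z [W ( [X [Y [Z [W num]]]] )] & [Z [W num]]]]]

8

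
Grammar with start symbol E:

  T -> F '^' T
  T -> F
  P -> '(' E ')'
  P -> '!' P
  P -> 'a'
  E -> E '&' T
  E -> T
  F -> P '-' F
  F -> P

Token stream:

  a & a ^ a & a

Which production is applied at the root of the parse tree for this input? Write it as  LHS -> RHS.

E -> E '&' T

[E [E [E [T [F [P a]]]] & [T [F [P a]] ^ [T [F [P a]]]]] & [T [F [P a]]]]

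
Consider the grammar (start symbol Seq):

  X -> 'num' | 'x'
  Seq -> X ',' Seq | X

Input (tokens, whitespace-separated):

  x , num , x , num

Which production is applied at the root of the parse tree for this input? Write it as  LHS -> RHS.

Seq -> X ',' Seq

[Seq [X x] , [Seq [X num] , [Seq [X x] , [Seq [X num]]]]]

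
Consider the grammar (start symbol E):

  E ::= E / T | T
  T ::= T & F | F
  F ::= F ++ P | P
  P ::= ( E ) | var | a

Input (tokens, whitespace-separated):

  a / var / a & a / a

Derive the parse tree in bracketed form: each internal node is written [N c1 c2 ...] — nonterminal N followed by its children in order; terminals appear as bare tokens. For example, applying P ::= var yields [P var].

E
E / T
E / T / T
E / T / T / T
T / T / T / T
F / T / T / T
P / T / T / T
a / T / T / T
a / F / T / T
a / P / T / T
a / var / T / T
a / var / T & F / T
a / var / F & F / T
a / var / P & F / T
a / var / a & F / T
a / var / a & P / T
a / var / a & a / T
a / var / a & a / F
a / var / a & a / P
a / var / a & a / a

[E [E [E [E [T [F [P a]]]] / [T [F [P var]]]] / [T [T [F [P a]]] & [F [P a]]]] / [T [F [P a]]]]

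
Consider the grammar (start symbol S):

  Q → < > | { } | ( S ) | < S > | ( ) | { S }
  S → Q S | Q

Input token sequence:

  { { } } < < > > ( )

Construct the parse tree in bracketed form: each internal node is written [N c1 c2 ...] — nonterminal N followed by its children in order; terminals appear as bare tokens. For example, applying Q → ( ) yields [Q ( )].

S
Q S
{ S } S
{ Q } S
{ { } } S
{ { } } Q S
{ { } } < S > S
{ { } } < Q > S
{ { } } < < > > S
{ { } } < < > > Q
{ { } } < < > > ( )

[S [Q { [S [Q { }]] }] [S [Q < [S [Q < >]] >] [S [Q ( )]]]]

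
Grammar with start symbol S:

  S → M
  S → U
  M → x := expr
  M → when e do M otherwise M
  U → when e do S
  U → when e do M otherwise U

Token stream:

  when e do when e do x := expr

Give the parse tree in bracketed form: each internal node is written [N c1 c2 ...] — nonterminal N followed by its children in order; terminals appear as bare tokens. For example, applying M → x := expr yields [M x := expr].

[S [U when e do [S [U when e do [S [M x := expr]]]]]]

S
U
when e do S
when e do U
when e do when e do S
when e do when e do M
when e do when e do x := expr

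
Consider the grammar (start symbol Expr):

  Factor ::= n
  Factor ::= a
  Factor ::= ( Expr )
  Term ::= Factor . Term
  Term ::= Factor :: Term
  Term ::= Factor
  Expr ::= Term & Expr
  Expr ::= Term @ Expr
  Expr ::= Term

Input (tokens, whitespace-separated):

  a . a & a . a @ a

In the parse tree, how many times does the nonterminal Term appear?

[Expr [Term [Factor a] . [Term [Factor a]]] & [Expr [Term [Factor a] . [Term [Factor a]]] @ [Expr [Term [Factor a]]]]]

5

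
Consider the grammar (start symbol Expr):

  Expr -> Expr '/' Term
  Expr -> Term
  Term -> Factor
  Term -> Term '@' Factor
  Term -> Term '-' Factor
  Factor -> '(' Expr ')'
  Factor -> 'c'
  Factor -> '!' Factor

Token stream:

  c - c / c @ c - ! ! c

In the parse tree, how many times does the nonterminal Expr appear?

[Expr [Expr [Term [Term [Factor c]] - [Factor c]]] / [Term [Term [Term [Factor c]] @ [Factor c]] - [Factor ! [Factor ! [Factor c]]]]]

2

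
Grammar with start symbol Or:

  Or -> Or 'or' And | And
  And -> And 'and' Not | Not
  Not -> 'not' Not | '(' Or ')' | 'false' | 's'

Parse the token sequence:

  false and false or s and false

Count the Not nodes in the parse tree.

4

[Or [Or [And [And [Not false]] and [Not false]]] or [And [And [Not s]] and [Not false]]]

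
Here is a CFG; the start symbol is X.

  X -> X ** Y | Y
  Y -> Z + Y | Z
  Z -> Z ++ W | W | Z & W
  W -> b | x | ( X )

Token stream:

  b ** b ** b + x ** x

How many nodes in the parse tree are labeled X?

[X [X [X [X [Y [Z [W b]]]] ** [Y [Z [W b]]]] ** [Y [Z [W b]] + [Y [Z [W x]]]]] ** [Y [Z [W x]]]]

4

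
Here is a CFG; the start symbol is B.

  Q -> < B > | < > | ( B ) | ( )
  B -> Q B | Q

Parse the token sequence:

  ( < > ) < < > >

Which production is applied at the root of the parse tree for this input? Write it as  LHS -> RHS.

B -> Q B

[B [Q ( [B [Q < >]] )] [B [Q < [B [Q < >]] >]]]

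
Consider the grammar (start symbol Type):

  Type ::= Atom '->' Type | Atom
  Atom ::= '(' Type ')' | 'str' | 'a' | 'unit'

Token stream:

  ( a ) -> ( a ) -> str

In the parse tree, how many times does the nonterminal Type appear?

[Type [Atom ( [Type [Atom a]] )] -> [Type [Atom ( [Type [Atom a]] )] -> [Type [Atom str]]]]

5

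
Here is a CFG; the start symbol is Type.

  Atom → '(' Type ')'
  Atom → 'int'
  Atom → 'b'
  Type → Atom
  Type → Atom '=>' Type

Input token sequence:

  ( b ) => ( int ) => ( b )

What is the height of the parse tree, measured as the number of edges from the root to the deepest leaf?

6

[Type [Atom ( [Type [Atom b]] )] => [Type [Atom ( [Type [Atom int]] )] => [Type [Atom ( [Type [Atom b]] )]]]]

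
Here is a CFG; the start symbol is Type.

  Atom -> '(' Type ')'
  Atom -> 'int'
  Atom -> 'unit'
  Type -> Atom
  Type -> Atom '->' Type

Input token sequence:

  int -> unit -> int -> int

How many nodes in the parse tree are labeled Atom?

[Type [Atom int] -> [Type [Atom unit] -> [Type [Atom int] -> [Type [Atom int]]]]]

4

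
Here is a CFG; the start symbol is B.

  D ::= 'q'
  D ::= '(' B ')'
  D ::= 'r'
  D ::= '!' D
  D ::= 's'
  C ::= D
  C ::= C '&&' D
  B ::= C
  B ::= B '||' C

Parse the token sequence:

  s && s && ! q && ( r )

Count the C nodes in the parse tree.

5

[B [C [C [C [C [D s]] && [D s]] && [D ! [D q]]] && [D ( [B [C [D r]]] )]]]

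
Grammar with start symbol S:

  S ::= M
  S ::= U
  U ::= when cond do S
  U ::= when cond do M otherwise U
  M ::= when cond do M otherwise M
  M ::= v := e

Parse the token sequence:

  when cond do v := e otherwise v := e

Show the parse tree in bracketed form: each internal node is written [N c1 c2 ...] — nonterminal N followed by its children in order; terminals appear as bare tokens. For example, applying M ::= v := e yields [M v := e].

[S [M when cond do [M v := e] otherwise [M v := e]]]

S
M
when cond do M otherwise M
when cond do v := e otherwise M
when cond do v := e otherwise v := e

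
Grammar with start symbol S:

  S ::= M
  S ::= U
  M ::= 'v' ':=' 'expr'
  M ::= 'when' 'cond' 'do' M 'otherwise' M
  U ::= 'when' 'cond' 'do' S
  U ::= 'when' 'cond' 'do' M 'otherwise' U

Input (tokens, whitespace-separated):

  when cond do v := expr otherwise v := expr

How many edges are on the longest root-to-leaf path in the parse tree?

3

[S [M when cond do [M v := expr] otherwise [M v := expr]]]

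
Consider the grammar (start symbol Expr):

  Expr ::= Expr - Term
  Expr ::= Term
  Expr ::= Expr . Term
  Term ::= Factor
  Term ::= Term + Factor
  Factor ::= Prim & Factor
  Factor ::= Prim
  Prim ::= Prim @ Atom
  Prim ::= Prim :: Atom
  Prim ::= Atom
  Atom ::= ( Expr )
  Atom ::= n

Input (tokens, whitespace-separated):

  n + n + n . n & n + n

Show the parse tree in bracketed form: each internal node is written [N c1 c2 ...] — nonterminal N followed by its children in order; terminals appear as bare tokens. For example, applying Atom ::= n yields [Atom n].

[Expr [Expr [Term [Term [Term [Factor [Prim [Atom n]]]] + [Factor [Prim [Atom n]]]] + [Factor [Prim [Atom n]]]]] . [Term [Term [Factor [Prim [Atom n]] & [Factor [Prim [Atom n]]]]] + [Factor [Prim [Atom n]]]]]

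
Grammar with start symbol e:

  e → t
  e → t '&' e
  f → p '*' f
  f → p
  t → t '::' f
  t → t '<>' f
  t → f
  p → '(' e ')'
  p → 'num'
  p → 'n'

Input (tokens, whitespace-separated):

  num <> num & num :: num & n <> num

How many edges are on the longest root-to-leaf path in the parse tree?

[e [t [t [f [p num]]] <> [f [p num]]] & [e [t [t [f [p num]]] :: [f [p num]]] & [e [t [t [f [p n]]] <> [f [p num]]]]]]

7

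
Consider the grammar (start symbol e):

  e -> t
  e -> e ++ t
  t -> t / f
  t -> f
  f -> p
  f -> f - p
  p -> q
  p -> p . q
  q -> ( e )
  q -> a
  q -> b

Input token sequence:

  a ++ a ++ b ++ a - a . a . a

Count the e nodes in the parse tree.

[e [e [e [e [t [f [p [q a]]]]] ++ [t [f [p [q a]]]]] ++ [t [f [p [q b]]]]] ++ [t [f [f [p [q a]]] - [p [p [p [q a]] . [q a]] . [q a]]]]]

4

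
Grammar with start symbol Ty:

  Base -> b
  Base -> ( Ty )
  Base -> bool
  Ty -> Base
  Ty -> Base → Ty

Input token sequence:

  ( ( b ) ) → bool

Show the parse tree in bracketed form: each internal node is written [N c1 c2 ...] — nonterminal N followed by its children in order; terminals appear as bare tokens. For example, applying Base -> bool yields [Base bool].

Ty
Base → Ty
( Ty ) → Ty
( Base ) → Ty
( ( Ty ) ) → Ty
( ( Base ) ) → Ty
( ( b ) ) → Ty
( ( b ) ) → Base
( ( b ) ) → bool

[Ty [Base ( [Ty [Base ( [Ty [Base b]] )]] )] → [Ty [Base bool]]]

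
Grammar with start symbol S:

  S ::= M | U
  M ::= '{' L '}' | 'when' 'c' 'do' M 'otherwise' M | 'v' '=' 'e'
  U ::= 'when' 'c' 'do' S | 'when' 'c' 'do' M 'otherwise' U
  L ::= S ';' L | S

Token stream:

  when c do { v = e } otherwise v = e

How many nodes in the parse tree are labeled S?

2

[S [M when c do [M { [L [S [M v = e]]] }] otherwise [M v = e]]]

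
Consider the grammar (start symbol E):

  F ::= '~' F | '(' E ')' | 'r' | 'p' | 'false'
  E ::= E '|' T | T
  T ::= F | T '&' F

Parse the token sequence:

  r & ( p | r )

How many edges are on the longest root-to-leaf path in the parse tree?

[E [T [T [F r]] & [F ( [E [E [T [F p]]] | [T [F r]]] )]]]

7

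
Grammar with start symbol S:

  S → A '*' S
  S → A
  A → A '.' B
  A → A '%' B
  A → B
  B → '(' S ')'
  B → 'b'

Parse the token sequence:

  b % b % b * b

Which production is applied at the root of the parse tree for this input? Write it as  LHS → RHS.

S → A '*' S

[S [A [A [A [B b]] % [B b]] % [B b]] * [S [A [B b]]]]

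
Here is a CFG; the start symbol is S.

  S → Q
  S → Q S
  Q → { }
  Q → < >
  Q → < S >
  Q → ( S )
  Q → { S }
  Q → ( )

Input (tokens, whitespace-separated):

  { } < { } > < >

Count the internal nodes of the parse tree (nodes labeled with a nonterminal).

8

[S [Q { }] [S [Q < [S [Q { }]] >] [S [Q < >]]]]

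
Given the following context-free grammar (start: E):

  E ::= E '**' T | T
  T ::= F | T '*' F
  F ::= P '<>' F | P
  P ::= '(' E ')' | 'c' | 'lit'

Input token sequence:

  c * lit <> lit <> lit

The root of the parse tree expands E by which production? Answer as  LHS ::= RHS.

E ::= T

[E [T [T [F [P c]]] * [F [P lit] <> [F [P lit] <> [F [P lit]]]]]]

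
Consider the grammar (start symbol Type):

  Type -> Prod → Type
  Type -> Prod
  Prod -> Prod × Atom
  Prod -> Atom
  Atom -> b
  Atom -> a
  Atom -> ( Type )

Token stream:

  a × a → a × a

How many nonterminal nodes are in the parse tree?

[Type [Prod [Prod [Atom a]] × [Atom a]] → [Type [Prod [Prod [Atom a]] × [Atom a]]]]

10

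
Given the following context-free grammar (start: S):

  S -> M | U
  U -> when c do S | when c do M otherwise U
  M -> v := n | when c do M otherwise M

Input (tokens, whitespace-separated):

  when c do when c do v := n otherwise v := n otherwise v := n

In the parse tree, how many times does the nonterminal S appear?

[S [M when c do [M when c do [M v := n] otherwise [M v := n]] otherwise [M v := n]]]

1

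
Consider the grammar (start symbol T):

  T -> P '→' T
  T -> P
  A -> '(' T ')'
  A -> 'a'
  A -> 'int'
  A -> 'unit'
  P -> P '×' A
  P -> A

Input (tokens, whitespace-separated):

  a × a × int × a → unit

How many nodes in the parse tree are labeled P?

5

[T [P [P [P [P [A a]] × [A a]] × [A int]] × [A a]] → [T [P [A unit]]]]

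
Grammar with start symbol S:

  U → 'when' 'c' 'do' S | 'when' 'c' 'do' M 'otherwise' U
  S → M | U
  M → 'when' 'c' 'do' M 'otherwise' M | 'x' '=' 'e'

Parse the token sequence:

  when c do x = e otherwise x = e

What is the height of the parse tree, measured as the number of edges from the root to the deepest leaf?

[S [M when c do [M x = e] otherwise [M x = e]]]

3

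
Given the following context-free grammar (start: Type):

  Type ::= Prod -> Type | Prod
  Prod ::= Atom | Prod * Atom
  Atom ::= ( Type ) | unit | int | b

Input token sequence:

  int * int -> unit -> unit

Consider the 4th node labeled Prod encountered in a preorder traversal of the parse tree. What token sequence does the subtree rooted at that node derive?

[Type [Prod [Prod [Atom int]] * [Atom int]] -> [Type [Prod [Atom unit]] -> [Type [Prod [Atom unit]]]]]

unit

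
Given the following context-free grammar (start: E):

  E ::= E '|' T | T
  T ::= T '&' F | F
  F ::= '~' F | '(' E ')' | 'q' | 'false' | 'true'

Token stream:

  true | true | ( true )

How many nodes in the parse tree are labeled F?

4

[E [E [E [T [F true]]] | [T [F true]]] | [T [F ( [E [T [F true]]] )]]]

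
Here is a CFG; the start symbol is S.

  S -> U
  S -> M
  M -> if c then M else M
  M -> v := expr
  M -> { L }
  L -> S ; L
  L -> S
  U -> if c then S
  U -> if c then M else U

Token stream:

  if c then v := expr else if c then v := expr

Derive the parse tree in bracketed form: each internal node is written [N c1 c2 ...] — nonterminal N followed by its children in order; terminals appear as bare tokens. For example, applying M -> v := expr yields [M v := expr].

[S [U if c then [M v := expr] else [U if c then [S [M v := expr]]]]]

S
U
if c then M else U
if c then v := expr else U
if c then v := expr else if c then S
if c then v := expr else if c then M
if c then v := expr else if c then v := expr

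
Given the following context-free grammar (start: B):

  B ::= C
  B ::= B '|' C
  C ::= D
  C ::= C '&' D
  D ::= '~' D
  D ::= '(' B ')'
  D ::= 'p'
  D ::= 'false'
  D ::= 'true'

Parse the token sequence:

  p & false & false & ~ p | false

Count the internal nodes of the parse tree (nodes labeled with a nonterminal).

[B [B [C [C [C [C [D p]] & [D false]] & [D false]] & [D ~ [D p]]]] | [C [D false]]]

13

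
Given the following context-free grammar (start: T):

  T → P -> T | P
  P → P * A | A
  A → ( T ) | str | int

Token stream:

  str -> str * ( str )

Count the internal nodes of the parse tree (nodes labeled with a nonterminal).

[T [P [A str]] -> [T [P [P [A str]] * [A ( [T [P [A str]]] )]]]]

11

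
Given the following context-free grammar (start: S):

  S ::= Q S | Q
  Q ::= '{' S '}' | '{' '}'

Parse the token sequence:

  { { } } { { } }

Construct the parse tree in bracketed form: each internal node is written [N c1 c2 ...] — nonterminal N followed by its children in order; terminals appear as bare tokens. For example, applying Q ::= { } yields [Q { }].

[S [Q { [S [Q { }]] }] [S [Q { [S [Q { }]] }]]]

S
Q S
{ S } S
{ Q } S
{ { } } S
{ { } } Q
{ { } } { S }
{ { } } { Q }
{ { } } { { } }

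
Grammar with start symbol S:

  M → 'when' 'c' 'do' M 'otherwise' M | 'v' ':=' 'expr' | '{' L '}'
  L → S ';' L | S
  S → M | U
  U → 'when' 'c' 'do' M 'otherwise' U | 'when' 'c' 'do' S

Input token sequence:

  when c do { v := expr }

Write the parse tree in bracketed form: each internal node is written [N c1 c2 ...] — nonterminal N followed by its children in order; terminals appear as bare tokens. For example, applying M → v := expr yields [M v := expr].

[S [U when c do [S [M { [L [S [M v := expr]]] }]]]]

S
U
when c do S
when c do M
when c do { L }
when c do { S }
when c do { M }
when c do { v := expr }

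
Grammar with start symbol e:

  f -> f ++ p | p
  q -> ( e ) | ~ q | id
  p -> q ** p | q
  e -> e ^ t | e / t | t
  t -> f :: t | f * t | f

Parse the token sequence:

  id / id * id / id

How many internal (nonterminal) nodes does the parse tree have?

19

[e [e [e [t [f [p [q id]]]]] / [t [f [p [q id]]] * [t [f [p [q id]]]]]] / [t [f [p [q id]]]]]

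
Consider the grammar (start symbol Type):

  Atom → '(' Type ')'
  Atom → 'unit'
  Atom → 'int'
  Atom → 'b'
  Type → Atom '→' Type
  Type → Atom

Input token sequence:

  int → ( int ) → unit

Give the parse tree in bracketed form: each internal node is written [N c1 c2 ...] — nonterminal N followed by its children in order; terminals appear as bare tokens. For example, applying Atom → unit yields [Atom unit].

Type
Atom → Type
int → Type
int → Atom → Type
int → ( Type ) → Type
int → ( Atom ) → Type
int → ( int ) → Type
int → ( int ) → Atom
int → ( int ) → unit

[Type [Atom int] → [Type [Atom ( [Type [Atom int]] )] → [Type [Atom unit]]]]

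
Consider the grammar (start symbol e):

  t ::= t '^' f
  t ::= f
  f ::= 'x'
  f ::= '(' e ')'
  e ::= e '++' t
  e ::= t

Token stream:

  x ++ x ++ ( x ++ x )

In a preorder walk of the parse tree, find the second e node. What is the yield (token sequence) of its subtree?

[e [e [e [t [f x]]] ++ [t [f x]]] ++ [t [f ( [e [e [t [f x]]] ++ [t [f x]]] )]]]

x ++ x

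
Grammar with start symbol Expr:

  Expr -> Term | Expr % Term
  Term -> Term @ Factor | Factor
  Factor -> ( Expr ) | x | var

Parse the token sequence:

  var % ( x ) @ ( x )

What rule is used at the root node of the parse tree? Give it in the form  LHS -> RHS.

[Expr [Expr [Term [Factor var]]] % [Term [Term [Factor ( [Expr [Term [Factor x]]] )]] @ [Factor ( [Expr [Term [Factor x]]] )]]]

Expr -> Expr % Term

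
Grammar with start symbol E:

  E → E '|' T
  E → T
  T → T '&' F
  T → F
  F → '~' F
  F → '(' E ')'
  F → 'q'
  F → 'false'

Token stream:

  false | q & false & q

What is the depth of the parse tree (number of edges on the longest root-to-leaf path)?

[E [E [T [F false]]] | [T [T [T [F q]] & [F false]] & [F q]]]

5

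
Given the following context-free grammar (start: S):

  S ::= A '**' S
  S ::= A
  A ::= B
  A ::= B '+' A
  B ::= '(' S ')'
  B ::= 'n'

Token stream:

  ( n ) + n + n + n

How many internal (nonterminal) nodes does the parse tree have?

12

[S [A [B ( [S [A [B n]]] )] + [A [B n] + [A [B n] + [A [B n]]]]]]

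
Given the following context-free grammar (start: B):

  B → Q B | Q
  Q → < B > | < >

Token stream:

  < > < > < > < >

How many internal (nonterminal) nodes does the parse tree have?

8

[B [Q < >] [B [Q < >] [B [Q < >] [B [Q < >]]]]]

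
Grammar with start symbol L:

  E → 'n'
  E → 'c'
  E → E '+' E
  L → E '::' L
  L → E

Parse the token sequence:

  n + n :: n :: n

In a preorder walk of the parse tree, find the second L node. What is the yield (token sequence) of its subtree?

n :: n

[L [E [E n] + [E n]] :: [L [E n] :: [L [E n]]]]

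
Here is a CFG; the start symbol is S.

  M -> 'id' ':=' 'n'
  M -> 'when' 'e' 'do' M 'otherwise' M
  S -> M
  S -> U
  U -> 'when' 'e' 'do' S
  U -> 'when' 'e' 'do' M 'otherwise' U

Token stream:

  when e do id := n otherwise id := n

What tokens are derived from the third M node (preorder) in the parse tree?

[S [M when e do [M id := n] otherwise [M id := n]]]

id := n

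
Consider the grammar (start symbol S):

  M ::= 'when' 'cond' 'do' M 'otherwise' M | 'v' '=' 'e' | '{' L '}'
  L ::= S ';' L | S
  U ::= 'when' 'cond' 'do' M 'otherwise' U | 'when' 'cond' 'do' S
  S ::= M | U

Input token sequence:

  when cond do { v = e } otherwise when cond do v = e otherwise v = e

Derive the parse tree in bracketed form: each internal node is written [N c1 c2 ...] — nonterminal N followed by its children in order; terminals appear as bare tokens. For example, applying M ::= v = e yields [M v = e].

S
M
when cond do M otherwise M
when cond do { L } otherwise M
when cond do { S } otherwise M
when cond do { M } otherwise M
when cond do { v = e } otherwise M
when cond do { v = e } otherwise when cond do M otherwise M
when cond do { v = e } otherwise when cond do v = e otherwise M
when cond do { v = e } otherwise when cond do v = e otherwise v = e

[S [M when cond do [M { [L [S [M v = e]]] }] otherwise [M when cond do [M v = e] otherwise [M v = e]]]]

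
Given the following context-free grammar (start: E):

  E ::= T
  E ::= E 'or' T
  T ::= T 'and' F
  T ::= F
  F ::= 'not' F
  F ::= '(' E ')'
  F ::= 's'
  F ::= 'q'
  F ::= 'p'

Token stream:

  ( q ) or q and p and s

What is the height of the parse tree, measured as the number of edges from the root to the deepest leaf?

7

[E [E [T [F ( [E [T [F q]]] )]]] or [T [T [T [F q]] and [F p]] and [F s]]]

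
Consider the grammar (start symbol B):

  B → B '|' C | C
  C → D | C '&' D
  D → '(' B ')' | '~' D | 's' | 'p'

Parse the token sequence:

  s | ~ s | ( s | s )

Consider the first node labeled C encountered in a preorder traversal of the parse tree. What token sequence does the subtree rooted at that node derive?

s

[B [B [B [C [D s]]] | [C [D ~ [D s]]]] | [C [D ( [B [B [C [D s]]] | [C [D s]]] )]]]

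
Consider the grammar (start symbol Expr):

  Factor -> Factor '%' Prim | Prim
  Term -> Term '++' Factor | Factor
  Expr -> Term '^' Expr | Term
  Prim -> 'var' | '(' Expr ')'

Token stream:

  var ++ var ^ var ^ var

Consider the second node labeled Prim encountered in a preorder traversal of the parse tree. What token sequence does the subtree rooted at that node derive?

var

[Expr [Term [Term [Factor [Prim var]]] ++ [Factor [Prim var]]] ^ [Expr [Term [Factor [Prim var]]] ^ [Expr [Term [Factor [Prim var]]]]]]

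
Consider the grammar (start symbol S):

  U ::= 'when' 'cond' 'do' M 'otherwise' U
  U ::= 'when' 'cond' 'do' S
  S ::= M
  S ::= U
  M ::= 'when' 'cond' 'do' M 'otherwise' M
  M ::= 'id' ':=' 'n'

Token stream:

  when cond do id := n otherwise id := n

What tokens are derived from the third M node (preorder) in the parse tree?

id := n

[S [M when cond do [M id := n] otherwise [M id := n]]]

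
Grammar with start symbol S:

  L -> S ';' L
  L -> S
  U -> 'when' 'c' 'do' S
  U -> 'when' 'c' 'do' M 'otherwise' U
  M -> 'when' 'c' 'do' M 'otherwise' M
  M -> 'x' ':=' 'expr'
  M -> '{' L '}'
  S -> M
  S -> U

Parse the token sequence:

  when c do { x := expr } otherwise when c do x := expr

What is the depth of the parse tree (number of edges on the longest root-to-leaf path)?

6

[S [U when c do [M { [L [S [M x := expr]]] }] otherwise [U when c do [S [M x := expr]]]]]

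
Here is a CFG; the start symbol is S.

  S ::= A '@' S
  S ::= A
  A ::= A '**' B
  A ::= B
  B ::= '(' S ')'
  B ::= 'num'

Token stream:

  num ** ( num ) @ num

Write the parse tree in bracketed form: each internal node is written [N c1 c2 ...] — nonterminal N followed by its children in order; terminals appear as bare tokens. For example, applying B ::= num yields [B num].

S
A @ S
A ** B @ S
B ** B @ S
num ** B @ S
num ** ( S ) @ S
num ** ( A ) @ S
num ** ( B ) @ S
num ** ( num ) @ S
num ** ( num ) @ A
num ** ( num ) @ B
num ** ( num ) @ num

[S [A [A [B num]] ** [B ( [S [A [B num]]] )]] @ [S [A [B num]]]]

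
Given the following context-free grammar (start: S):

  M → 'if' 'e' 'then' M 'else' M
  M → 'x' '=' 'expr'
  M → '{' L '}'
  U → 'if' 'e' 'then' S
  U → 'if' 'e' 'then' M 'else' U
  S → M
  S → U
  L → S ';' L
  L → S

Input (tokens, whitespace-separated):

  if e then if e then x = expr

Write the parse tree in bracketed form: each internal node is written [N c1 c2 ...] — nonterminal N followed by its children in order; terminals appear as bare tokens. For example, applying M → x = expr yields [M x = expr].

[S [U if e then [S [U if e then [S [M x = expr]]]]]]

S
U
if e then S
if e then U
if e then if e then S
if e then if e then M
if e then if e then x = expr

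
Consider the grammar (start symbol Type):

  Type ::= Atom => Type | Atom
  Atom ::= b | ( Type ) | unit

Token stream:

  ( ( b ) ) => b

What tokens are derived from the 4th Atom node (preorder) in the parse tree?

[Type [Atom ( [Type [Atom ( [Type [Atom b]] )]] )] => [Type [Atom b]]]

b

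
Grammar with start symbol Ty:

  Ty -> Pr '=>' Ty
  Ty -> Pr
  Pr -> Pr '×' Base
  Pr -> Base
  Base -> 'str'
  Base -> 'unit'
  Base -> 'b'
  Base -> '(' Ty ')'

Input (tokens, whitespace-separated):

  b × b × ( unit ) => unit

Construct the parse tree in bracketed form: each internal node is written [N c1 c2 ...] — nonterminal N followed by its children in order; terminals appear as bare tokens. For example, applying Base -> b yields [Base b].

Ty
Pr => Ty
Pr × Base => Ty
Pr × Base × Base => Ty
Base × Base × Base => Ty
b × Base × Base => Ty
b × b × Base => Ty
b × b × ( Ty ) => Ty
b × b × ( Pr ) => Ty
b × b × ( Base ) => Ty
b × b × ( unit ) => Ty
b × b × ( unit ) => Pr
b × b × ( unit ) => Base
b × b × ( unit ) => unit

[Ty [Pr [Pr [Pr [Base b]] × [Base b]] × [Base ( [Ty [Pr [Base unit]]] )]] => [Ty [Pr [Base unit]]]]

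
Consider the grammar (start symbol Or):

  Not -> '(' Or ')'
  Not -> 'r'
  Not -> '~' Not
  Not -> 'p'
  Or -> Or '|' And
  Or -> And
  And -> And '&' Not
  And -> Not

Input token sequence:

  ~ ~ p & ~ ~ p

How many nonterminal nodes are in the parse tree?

[Or [And [And [Not ~ [Not ~ [Not p]]]] & [Not ~ [Not ~ [Not p]]]]]

9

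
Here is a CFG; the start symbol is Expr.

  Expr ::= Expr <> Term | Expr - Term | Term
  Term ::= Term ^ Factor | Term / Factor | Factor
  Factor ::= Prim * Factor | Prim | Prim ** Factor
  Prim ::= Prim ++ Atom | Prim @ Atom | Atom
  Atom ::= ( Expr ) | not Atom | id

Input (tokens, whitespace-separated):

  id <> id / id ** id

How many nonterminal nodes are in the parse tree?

[Expr [Expr [Term [Factor [Prim [Atom id]]]]] <> [Term [Term [Factor [Prim [Atom id]]]] / [Factor [Prim [Atom id]] ** [Factor [Prim [Atom id]]]]]]

17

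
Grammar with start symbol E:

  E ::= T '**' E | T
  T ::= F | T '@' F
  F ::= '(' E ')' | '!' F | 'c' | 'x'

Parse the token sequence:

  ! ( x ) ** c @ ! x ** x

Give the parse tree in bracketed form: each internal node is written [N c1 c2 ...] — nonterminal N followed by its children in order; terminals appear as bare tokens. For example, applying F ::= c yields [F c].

E
T ** E
F ** E
! F ** E
! ( E ) ** E
! ( T ) ** E
! ( F ) ** E
! ( x ) ** E
! ( x ) ** T ** E
! ( x ) ** T @ F ** E
! ( x ) ** F @ F ** E
! ( x ) ** c @ F ** E
! ( x ) ** c @ ! F ** E
! ( x ) ** c @ ! x ** E
! ( x ) ** c @ ! x ** T
! ( x ) ** c @ ! x ** F
! ( x ) ** c @ ! x ** x

[E [T [F ! [F ( [E [T [F x]]] )]]] ** [E [T [T [F c]] @ [F ! [F x]]] ** [E [T [F x]]]]]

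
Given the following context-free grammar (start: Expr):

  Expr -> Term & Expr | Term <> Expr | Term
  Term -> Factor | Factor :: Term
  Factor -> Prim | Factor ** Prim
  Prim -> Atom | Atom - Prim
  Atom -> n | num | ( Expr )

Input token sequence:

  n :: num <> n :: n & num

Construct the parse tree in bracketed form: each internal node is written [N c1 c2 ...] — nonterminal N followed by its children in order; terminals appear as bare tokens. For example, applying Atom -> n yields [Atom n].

[Expr [Term [Factor [Prim [Atom n]]] :: [Term [Factor [Prim [Atom num]]]]] <> [Expr [Term [Factor [Prim [Atom n]]] :: [Term [Factor [Prim [Atom n]]]]] & [Expr [Term [Factor [Prim [Atom num]]]]]]]

Expr
Term <> Expr
Factor :: Term <> Expr
Prim :: Term <> Expr
Atom :: Term <> Expr
n :: Term <> Expr
n :: Factor <> Expr
n :: Prim <> Expr
n :: Atom <> Expr
n :: num <> Expr
n :: num <> Term & Expr
n :: num <> Factor :: Term & Expr
n :: num <> Prim :: Term & Expr
n :: num <> Atom :: Term & Expr
n :: num <> n :: Term & Expr
n :: num <> n :: Factor & Expr
n :: num <> n :: Prim & Expr
n :: num <> n :: Atom & Expr
n :: num <> n :: n & Expr
n :: num <> n :: n & Term
n :: num <> n :: n & Factor
n :: num <> n :: n & Prim
n :: num <> n :: n & Atom
n :: num <> n :: n & num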